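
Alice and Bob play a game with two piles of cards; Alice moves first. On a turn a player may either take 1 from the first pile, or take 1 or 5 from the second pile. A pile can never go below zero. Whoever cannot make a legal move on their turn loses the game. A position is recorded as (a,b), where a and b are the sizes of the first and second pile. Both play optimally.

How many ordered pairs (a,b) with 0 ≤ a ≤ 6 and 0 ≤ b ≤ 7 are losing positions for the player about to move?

28

Compute win/loss labels from the base case upward. A position with no move is L. Any other position is W if it can reach an L in one move, else L.
Every move lowers a or b (never raises either), so fill the grid row by row in increasing a, and left to right within a row: each cell's successors are then already labelled.
      b=0  b=1  b=2  b=3  b=4  b=5  b=6  b=7
a=0:    L    W    L    W    L    W    L    W
a=1:    W    L    W    L    W    L    W    L
a=2:    L    W    L    W    L    W    L    W
a=3:    W    L    W    L    W    L    W    L
a=4:    L    W    L    W    L    W    L    W
a=5:    W    L    W    L    W    L    W    L
a=6:    L    W    L    W    L    W    L    W
Cells with no legal move (terminal, hence L): (0,0).
The remaining L cells, each justified by listing all of its moves:
(0,2): →(0,1)(W) only, which is W, so L
(0,4): →(0,3)(W) only, which is W, so L
(0,6): →(0,5)(W), (0,1)(W) — all W, so L
(1,1): →(0,1)(W), (1,0)(W) — all W, so L
(1,3): →(0,3)(W), (1,2)(W) — all W, so L
(1,5): →(0,5)(W), (1,4)(W), (1,0)(W) — all W, so L
(1,7): →(0,7)(W), (1,6)(W), (1,2)(W) — all W, so L
(2,0): →(1,0)(W) only, which is W, so L
(2,2): →(1,2)(W), (2,1)(W) — all W, so L
(2,4): →(1,4)(W), (2,3)(W) — all W, so L
(2,6): →(1,6)(W), (2,5)(W), (2,1)(W) — all W, so L
(3,1): →(2,1)(W), (3,0)(W) — all W, so L
(3,3): →(2,3)(W), (3,2)(W) — all W, so L
(3,5): →(2,5)(W), (3,4)(W), (3,0)(W) — all W, so L
(3,7): →(2,7)(W), (3,6)(W), (3,2)(W) — all W, so L
(4,0): →(3,0)(W) only, which is W, so L
(4,2): →(3,2)(W), (4,1)(W) — all W, so L
(4,4): →(3,4)(W), (4,3)(W) — all W, so L
(4,6): →(3,6)(W), (4,5)(W), (4,1)(W) — all W, so L
(5,1): →(4,1)(W), (5,0)(W) — all W, so L
(5,3): →(4,3)(W), (5,2)(W) — all W, so L
(5,5): →(4,5)(W), (5,4)(W), (5,0)(W) — all W, so L
(5,7): →(4,7)(W), (5,6)(W), (5,2)(W) — all W, so L
(6,0): →(5,0)(W) only, which is W, so L
(6,2): →(5,2)(W), (6,1)(W) — all W, so L
(6,4): →(5,4)(W), (6,3)(W) — all W, so L
(6,6): →(5,6)(W), (6,5)(W), (6,1)(W) — all W, so L
Every other cell has at least one move into one of the L cells above, so it is W.
L cells per row: a=0: 4, a=1: 4, a=2: 4, a=3: 4, a=4: 4, a=5: 4, a=6: 4; total 28.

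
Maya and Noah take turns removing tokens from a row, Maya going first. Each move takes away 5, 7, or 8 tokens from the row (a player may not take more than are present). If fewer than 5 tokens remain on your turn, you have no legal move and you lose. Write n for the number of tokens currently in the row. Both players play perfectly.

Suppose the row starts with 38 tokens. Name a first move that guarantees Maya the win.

Remove 8, leaving 30.

Label each position W (a win for the player to move) or L (a loss). A position with no legal move is L; any other position is W exactly when some move reaches an L, and L when every move reaches a W.
n=0: no move → L
n=1: no move → L
n=2: no move → L
n=3: no move → L
n=4: no move → L
n=5: reaches L-position 0 → W
n=6: reaches L-position 1 → W
n=7: reaches L-position 2 → W
n=8: reaches L-position 3 → W
n=9: reaches L-position 4 → W
n=10: reaches L-position 3 → W
n=11: reaches L-position 4 → W
n=12: reaches L-position 4 → W
n=13: only reaches 8(W), 6(W), 5(W), all W → L
n=14: only reaches 9(W), 7(W), 6(W), all W → L
n=15: only reaches 10(W), 8(W), 7(W), all W → L
n=16: only reaches 11(W), 9(W), 8(W), all W → L
n=17: only reaches 12(W), 10(W), 9(W), all W → L
n=18: reaches L-position 13 → W
n=19: reaches L-position 14 → W
n=20: reaches L-position 15 → W
n=21: reaches L-position 16 → W
n=22: reaches L-position 17 → W
n=23: reaches L-position 16 → W
n=24: reaches L-position 17 → W
n=25: reaches L-position 17 → W
n=26: only reaches 21(W), 19(W), 18(W), all W → L
n=27: only reaches 22(W), 20(W), 19(W), all W → L
n=28: only reaches 23(W), 21(W), 20(W), all W → L
n=29: only reaches 24(W), 22(W), 21(W), all W → L
n=30: only reaches 25(W), 23(W), 22(W), all W → L
n=31: reaches L-position 26 → W
n=32: reaches L-position 27 → W
n=33: reaches L-position 28 → W
n=34: reaches L-position 29 → W
n=35: reaches L-position 30 → W
n=36: reaches L-position 29 → W
n=37: reaches L-position 30 → W
n=38: reaches L-position 30 → W
From 38, the L positions reachable in one move are: 30.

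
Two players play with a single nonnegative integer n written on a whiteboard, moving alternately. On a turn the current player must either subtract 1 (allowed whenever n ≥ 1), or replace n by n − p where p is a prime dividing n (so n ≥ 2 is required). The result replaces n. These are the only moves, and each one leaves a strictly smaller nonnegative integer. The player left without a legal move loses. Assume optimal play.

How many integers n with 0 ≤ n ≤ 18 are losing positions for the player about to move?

Label each position W (a win for the player to move) or L (a loss). A position with no legal move is L; any other position is W exactly when some move reaches an L, and L when every move reaches a W.
n=0: no move → L
n=1: →0(L), so W
n=2: →0(L), so W
n=3: →0(L), so W
n=4: →2(W), 3(W) — all W, so L
n=5: →0(L), so W
n=6: →4(L), so W
n=7: →0(L), so W
n=8: →6(W), 7(W) — all W, so L
n=9: →8(L), so W
n=10: →8(L), so W
n=11: →0(L), so W
n=12: →9(W), 10(W), 11(W) — all W, so L
n=13: →0(L), so W
n=14: →12(L), so W
n=15: →12(L), so W
n=16: →14(W), 15(W) — all W, so L
n=17: →0(L), so W
n=18: →16(L), so W
L entries with 0 ≤ n ≤ 18: n = 0, 4, 8, 12, 16; that makes 5.

5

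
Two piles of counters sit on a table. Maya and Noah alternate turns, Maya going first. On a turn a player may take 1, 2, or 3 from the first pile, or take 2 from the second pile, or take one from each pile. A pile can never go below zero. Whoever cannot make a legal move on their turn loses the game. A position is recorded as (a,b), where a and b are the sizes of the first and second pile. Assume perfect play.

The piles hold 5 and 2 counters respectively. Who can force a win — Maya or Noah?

Maya wins.

Work bottom-up. With no move the player to move loses. Otherwise the position is W if at least one move leads to an L position for the opponent, and L if every move leads to a W.
No move ever increases a pile, so every position that can arise here has a ≤ 5 and b ≤ 2; it is enough to label the cells with 0 ≤ a ≤ 5 and 0 ≤ b ≤ 2.
Every move lowers a or b (never raises either), so fill the grid row by row in increasing a, and left to right within a row: each cell's successors are then already labelled.
      b=0  b=1  b=2
a=0:    L    L    W
a=1:    W    W    W
a=2:    W    W    L
a=3:    W    W    W
a=4:    L    L    W
a=5:    W    W    W
Cells with no legal move (terminal, hence L): (0,0), (0,1).
The remaining L cells, each justified by listing all of its moves:
(2,2): L (options (1,2)(W), (0,2)(W), (2,0)(W), (1,1)(W) are all W)
(4,0): L (options (3,0)(W), (2,0)(W), (1,0)(W) are all W)
(4,1): L (options (3,1)(W), (2,1)(W), (1,1)(W), (3,0)(W) are all W)
Every other cell has at least one move into one of the L cells above, so it is W.
From (5,2) Maya can move to (2,2), reaching an L position.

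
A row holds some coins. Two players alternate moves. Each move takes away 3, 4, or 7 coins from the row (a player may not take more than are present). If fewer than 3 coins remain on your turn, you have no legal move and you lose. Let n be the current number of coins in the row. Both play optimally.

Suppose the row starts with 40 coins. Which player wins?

The second player wins.

Work bottom-up. With no move the player to move loses. Otherwise the position is W if at least one move leads to an L position for the opponent, and L if every move leads to a W.
n=0: no move → L
n=1: no move → L
n=2: no move → L
n=3: W (go to 0, an L position)
n=4: W (go to 1, an L position)
n=5: W (go to 2, an L position)
n=6: W (go to 2, an L position)
n=7: W (go to 0, an L position)
n=8: W (go to 1, an L position)
n=9: W (go to 2, an L position)
n=10: L (options 7(W), 6(W), 3(W) are all W)
n=11: L (options 8(W), 7(W), 4(W) are all W)
n=12: L (options 9(W), 8(W), 5(W) are all W)
n=13: W (go to 10, an L position)
n=14: W (go to 11, an L position)
n=15: W (go to 12, an L position)
n=16: W (go to 12, an L position)
n=17: W (go to 10, an L position)
n=18: W (go to 11, an L position)
n=19: W (go to 12, an L position)
n=20: L (options 17(W), 16(W), 13(W) are all W)
n=21: L (options 18(W), 17(W), 14(W) are all W)
n=22: L (options 19(W), 18(W), 15(W) are all W)
n=23: W (go to 20, an L position)
n=24: W (go to 21, an L position)
n=25: W (go to 22, an L position)
n=26: W (go to 22, an L position)
n=27: W (go to 20, an L position)
n=28: W (go to 21, an L position)
n=29: W (go to 22, an L position)
n=30: L (options 27(W), 26(W), 23(W) are all W)
n=31: L (options 28(W), 27(W), 24(W) are all W)
n=32: L (options 29(W), 28(W), 25(W) are all W)
n=33: W (go to 30, an L position)
n=34: W (go to 31, an L position)
n=35: W (go to 32, an L position)
n=36: W (go to 32, an L position)
n=37: W (go to 30, an L position)
n=38: W (go to 31, an L position)
n=39: W (go to 32, an L position)
n=40: L (options 37(W), 36(W), 33(W) are all W)
The starting position 40 is L: whatever the player to move does, the opponent receives a W position.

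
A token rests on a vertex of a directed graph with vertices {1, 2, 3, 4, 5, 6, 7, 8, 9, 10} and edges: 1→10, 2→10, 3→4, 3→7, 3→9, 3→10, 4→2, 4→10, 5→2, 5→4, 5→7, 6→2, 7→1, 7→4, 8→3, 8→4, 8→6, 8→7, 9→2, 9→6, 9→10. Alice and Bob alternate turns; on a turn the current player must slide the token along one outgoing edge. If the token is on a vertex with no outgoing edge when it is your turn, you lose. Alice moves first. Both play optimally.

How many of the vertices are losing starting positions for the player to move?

3

Label each position W (a win for the player to move) or L (a loss). A position with no legal move is L; any other position is W exactly when some move reaches an L, and L when every move reaches a W.
Every edge goes from a vertex to one that appears earlier in the order 10, 2, 6, 9, 1, 4, 7, 3, 5, 8, so processing vertices in that order labels each vertex after all of its successors.
10: no outgoing edge → L
2: →10(L), so W
6: →2(W) only, which is W, so L
9: →6(L), so W
1: →10(L), so W
4: →10(L), so W
7: →4(W), 1(W) — all W, so L
3: →7(L), so W
5: →7(L), so W
8: →7(L), so W
The L vertices are 6, 7, 10; that is 3 in all.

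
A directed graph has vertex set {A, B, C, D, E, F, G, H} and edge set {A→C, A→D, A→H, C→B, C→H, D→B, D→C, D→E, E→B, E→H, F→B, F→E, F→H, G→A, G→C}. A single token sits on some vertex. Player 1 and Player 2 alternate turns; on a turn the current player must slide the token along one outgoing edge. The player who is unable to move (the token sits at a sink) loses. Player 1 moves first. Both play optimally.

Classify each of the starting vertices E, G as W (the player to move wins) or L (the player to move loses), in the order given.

Classify positions by backward induction: terminal positions (no move available) are L. From any other position, the mover wins iff some move reaches an L.
Every edge goes from a vertex to one that appears earlier in the order H, B, E, C, D, A, G, F, so processing vertices in that order labels each vertex after all of its successors.
H: no outgoing edge → L
B: no outgoing edge → L
E: →B(L), so W
C: →B(L), so W
D: →B(L), so W
A: →H(L), so W
G: →A(W), C(W) — all W, so L
F: →B(L), so W

E: W, G: L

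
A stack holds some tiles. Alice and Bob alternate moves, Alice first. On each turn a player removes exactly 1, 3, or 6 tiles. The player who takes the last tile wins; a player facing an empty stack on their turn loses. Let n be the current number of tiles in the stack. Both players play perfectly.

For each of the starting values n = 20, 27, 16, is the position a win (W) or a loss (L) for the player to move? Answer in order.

20: L, 27: L, 16: W

Classify positions by backward induction: terminal positions (no move available) are L. From any other position, the mover wins iff some move reaches an L.
n=0: no move → L
n=1: W (go to 0, an L position)
n=2: L (sole option 1(W) is W)
n=3: W (go to 2, an L position)
n=4: L (options 3(W), 1(W) are all W)
n=5: W (go to 4, an L position)
n=6: W (go to 0, an L position)
n=7: W (go to 4, an L position)
n=8: W (go to 2, an L position)
n=9: L (options 8(W), 6(W), 3(W) are all W)
n=10: W (go to 9, an L position)
n=11: L (options 10(W), 8(W), 5(W) are all W)
n=12: W (go to 11, an L position)
n=13: L (options 12(W), 10(W), 7(W) are all W)
n=14: W (go to 13, an L position)
n=15: W (go to 9, an L position)
n=16: W (go to 13, an L position)
n=17: W (go to 11, an L position)
n=18: L (options 17(W), 15(W), 12(W) are all W)
n=19: W (go to 18, an L position)
n=20: L (options 19(W), 17(W), 14(W) are all W)
n=21: W (go to 20, an L position)
n=22: L (options 21(W), 19(W), 16(W) are all W)
n=23: W (go to 22, an L position)
n=24: W (go to 18, an L position)
n=25: W (go to 22, an L position)
n=26: W (go to 20, an L position)
n=27: L (options 26(W), 24(W), 21(W) are all W)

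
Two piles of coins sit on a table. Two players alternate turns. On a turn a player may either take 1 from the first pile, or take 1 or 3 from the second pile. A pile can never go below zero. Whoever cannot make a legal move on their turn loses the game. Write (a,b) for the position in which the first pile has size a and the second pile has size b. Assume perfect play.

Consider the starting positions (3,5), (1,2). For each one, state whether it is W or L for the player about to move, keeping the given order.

Compute win/loss labels from the base case upward. A position with no move is L. Any other position is W if it can reach an L in one move, else L.
No move ever increases a pile, so every position that can arise here has a ≤ 3 and b ≤ 5; it is enough to label the cells with 0 ≤ a ≤ 3 and 0 ≤ b ≤ 5.
Every move lowers a or b (never raises either), so fill the grid row by row in increasing a, and left to right within a row: each cell's successors are then already labelled.
      b=0  b=1  b=2  b=3  b=4  b=5
a=0:    L    W    L    W    L    W
a=1:    W    L    W    L    W    L
a=2:    L    W    L    W    L    W
a=3:    W    L    W    L    W    L
Cells with no legal move (terminal, hence L): (0,0).
The remaining L cells, each justified by listing all of its moves:
(0,2): →(0,1)(W) only, which is W, so L
(0,4): →(0,3)(W), (0,1)(W) — all W, so L
(1,1): →(0,1)(W), (1,0)(W) — all W, so L
(1,3): →(0,3)(W), (1,2)(W), (1,0)(W) — all W, so L
(1,5): →(0,5)(W), (1,4)(W), (1,2)(W) — all W, so L
(2,0): →(1,0)(W) only, which is W, so L
(2,2): →(1,2)(W), (2,1)(W) — all W, so L
(2,4): →(1,4)(W), (2,3)(W), (2,1)(W) — all W, so L
(3,1): →(2,1)(W), (3,0)(W) — all W, so L
(3,3): →(2,3)(W), (3,2)(W), (3,0)(W) — all W, so L
(3,5): →(2,5)(W), (3,4)(W), (3,2)(W) — all W, so L
Every other cell has at least one move into one of the L cells above, so it is W.
(3,5): one of the L cells justified above, so L
(1,2): the move to (0,2) reaches an L cell, so W

(3,5): L, (1,2): W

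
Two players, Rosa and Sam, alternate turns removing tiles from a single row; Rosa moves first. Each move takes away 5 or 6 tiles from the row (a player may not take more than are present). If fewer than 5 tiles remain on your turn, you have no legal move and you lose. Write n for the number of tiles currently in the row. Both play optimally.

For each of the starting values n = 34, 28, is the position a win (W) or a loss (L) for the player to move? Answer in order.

34: L, 28: W

Positions with no move are L. A position that does have a move is losing for the player to move precisely when every available move leads to a winning position for the opponent. Fill in the labels:
n=0: no move → L
n=1: no move → L
n=2: no move → L
n=3: no move → L
n=4: no move → L
n=5: can move to 0, which is L ⇒ W
n=6: can move to 1, which is L ⇒ W
n=7: can move to 2, which is L ⇒ W
n=8: can move to 3, which is L ⇒ W
n=9: can move to 4, which is L ⇒ W
n=10: can move to 4, which is L ⇒ W
n=11: moves to 6(W), 5(W); every one is W ⇒ L
n=12: moves to 7(W), 6(W); every one is W ⇒ L
n=13: moves to 8(W), 7(W); every one is W ⇒ L
n=14: moves to 9(W), 8(W); every one is W ⇒ L
n=15: moves to 10(W), 9(W); every one is W ⇒ L
n=16: can move to 11, which is L ⇒ W
n=17: can move to 12, which is L ⇒ W
n=18: can move to 13, which is L ⇒ W
n=19: can move to 14, which is L ⇒ W
n=20: can move to 15, which is L ⇒ W
n=21: can move to 15, which is L ⇒ W
n=22: moves to 17(W), 16(W); every one is W ⇒ L
n=23: moves to 18(W), 17(W); every one is W ⇒ L
n=24: moves to 19(W), 18(W); every one is W ⇒ L
n=25: moves to 20(W), 19(W); every one is W ⇒ L
n=26: moves to 21(W), 20(W); every one is W ⇒ L
n=27: can move to 22, which is L ⇒ W
n=28: can move to 23, which is L ⇒ W
n=29: can move to 24, which is L ⇒ W
n=30: can move to 25, which is L ⇒ W
n=31: can move to 26, which is L ⇒ W
n=32: can move to 26, which is L ⇒ W
n=33: moves to 28(W), 27(W); every one is W ⇒ L
n=34: moves to 29(W), 28(W); every one is W ⇒ L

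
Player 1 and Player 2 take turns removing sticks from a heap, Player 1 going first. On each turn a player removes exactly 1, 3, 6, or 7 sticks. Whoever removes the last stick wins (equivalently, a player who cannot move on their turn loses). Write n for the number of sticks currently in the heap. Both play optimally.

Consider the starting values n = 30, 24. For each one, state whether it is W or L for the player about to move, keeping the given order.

30: W, 24: L

Build the W/L table. Terminal = L. A non-terminal position is W if it has a move to some L; otherwise it is L.
n=0: no move → L
n=1: can move to 0, which is L ⇒ W
n=2: the only move is to 1(W), a W ⇒ L
n=3: can move to 2, which is L ⇒ W
n=4: moves to 3(W), 1(W); every one is W ⇒ L
n=5: can move to 4, which is L ⇒ W
n=6: can move to 0, which is L ⇒ W
n=7: can move to 4, which is L ⇒ W
n=8: can move to 2, which is L ⇒ W
n=9: can move to 2, which is L ⇒ W
n=10: can move to 4, which is L ⇒ W
n=11: can move to 4, which is L ⇒ W
n=12: moves to 11(W), 9(W), 6(W), 5(W); every one is W ⇒ L
n=13: can move to 12, which is L ⇒ W
n=14: moves to 13(W), 11(W), 8(W), 7(W); every one is W ⇒ L
n=15: can move to 14, which is L ⇒ W
n=16: moves to 15(W), 13(W), 10(W), 9(W); every one is W ⇒ L
n=17: can move to 16, which is L ⇒ W
n=18: can move to 12, which is L ⇒ W
n=19: can move to 16, which is L ⇒ W
n=20: can move to 14, which is L ⇒ W
n=21: can move to 14, which is L ⇒ W
n=22: can move to 16, which is L ⇒ W
n=23: can move to 16, which is L ⇒ W
n=24: moves to 23(W), 21(W), 18(W), 17(W); every one is W ⇒ L
n=25: can move to 24, which is L ⇒ W
n=26: moves to 25(W), 23(W), 20(W), 19(W); every one is W ⇒ L
n=27: can move to 26, which is L ⇒ W
n=28: moves to 27(W), 25(W), 22(W), 21(W); every one is W ⇒ L
n=29: can move to 28, which is L ⇒ W
n=30: can move to 24, which is L ⇒ W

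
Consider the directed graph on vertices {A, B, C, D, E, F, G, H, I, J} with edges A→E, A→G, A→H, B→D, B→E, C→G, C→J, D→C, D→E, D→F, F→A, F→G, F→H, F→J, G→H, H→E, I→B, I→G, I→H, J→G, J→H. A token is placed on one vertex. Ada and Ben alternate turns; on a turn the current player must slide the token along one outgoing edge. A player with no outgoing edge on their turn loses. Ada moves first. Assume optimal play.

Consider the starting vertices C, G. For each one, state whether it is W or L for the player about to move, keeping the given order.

Use the standard recursion: the mover loses at a terminal position; elsewhere, the mover wins exactly when some move hands the opponent an L position.
Every edge goes from a vertex to one that appears earlier in the order E, H, G, A, J, F, C, D, B, I, so processing vertices in that order labels each vertex after all of its successors.
E: no outgoing edge → L
H: reaches L-position E → W
G: only reaches H(W), which is W → L
A: reaches L-position G → W
J: reaches L-position G → W
F: reaches L-position G → W
C: reaches L-position G → W
D: reaches L-position E → W
B: reaches L-position E → W
I: reaches L-position G → W

C: W, G: L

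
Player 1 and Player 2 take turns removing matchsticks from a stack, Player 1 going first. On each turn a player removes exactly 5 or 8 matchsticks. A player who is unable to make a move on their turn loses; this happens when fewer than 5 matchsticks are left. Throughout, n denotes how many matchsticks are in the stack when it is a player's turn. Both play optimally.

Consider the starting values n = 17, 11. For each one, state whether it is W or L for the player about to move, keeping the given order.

17: L, 11: W

Work bottom-up. With no move the player to move loses. Otherwise the position is W if at least one move leads to an L position for the opponent, and L if every move leads to a W.
n=0: no move → L
n=1: no move → L
n=2: no move → L
n=3: no move → L
n=4: no move → L
n=5: can move to 0, which is L ⇒ W
n=6: can move to 1, which is L ⇒ W
n=7: can move to 2, which is L ⇒ W
n=8: can move to 3, which is L ⇒ W
n=9: can move to 4, which is L ⇒ W
n=10: can move to 2, which is L ⇒ W
n=11: can move to 3, which is L ⇒ W
n=12: can move to 4, which is L ⇒ W
n=13: moves to 8(W), 5(W); every one is W ⇒ L
n=14: moves to 9(W), 6(W); every one is W ⇒ L
n=15: moves to 10(W), 7(W); every one is W ⇒ L
n=16: moves to 11(W), 8(W); every one is W ⇒ L
n=17: moves to 12(W), 9(W); every one is W ⇒ L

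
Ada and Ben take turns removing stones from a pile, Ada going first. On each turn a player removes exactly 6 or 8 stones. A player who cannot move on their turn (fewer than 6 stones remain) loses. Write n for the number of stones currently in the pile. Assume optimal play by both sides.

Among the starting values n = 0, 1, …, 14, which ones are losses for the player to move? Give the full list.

0, 1, 2, 3, 4, 5, 14

Classify positions by backward induction: terminal positions (no move available) are L. From any other position, the mover wins iff some move reaches an L.
n=0: no move → L
n=1: no move → L
n=2: no move → L
n=3: no move → L
n=4: no move → L
n=5: no move → L
n=6: →0(L), so W
n=7: →1(L), so W
n=8: →2(L), so W
n=9: →3(L), so W
n=10: →4(L), so W
n=11: →5(L), so W
n=12: →4(L), so W
n=13: →5(L), so W
n=14: →8(W), 6(W) — all W, so L
Reading off the rows marked L gives the requested list; there are 7 such values of n.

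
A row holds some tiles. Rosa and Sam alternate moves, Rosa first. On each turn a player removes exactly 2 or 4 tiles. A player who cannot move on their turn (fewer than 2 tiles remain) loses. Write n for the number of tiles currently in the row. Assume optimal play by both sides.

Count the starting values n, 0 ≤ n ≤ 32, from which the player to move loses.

Compute win/loss labels from the base case upward. A position with no move is L. Any other position is W if it can reach an L in one move, else L.
n=0: no move → L
n=1: no move → L
n=2: W (go to 0, an L position)
n=3: W (go to 1, an L position)
n=4: W (go to 0, an L position)
n=5: W (go to 1, an L position)
n=6: L (options 4(W), 2(W) are all W)
n=7: L (options 5(W), 3(W) are all W)
n=8: W (go to 6, an L position)
n=9: W (go to 7, an L position)
n=10: W (go to 6, an L position)
n=11: W (go to 7, an L position)
n=12: L (options 10(W), 8(W) are all W)
n=13: L (options 11(W), 9(W) are all W)
n=14: W (go to 12, an L position)
n=15: W (go to 13, an L position)
n=16: W (go to 12, an L position)
n=17: W (go to 13, an L position)
n=18: L (options 16(W), 14(W) are all W)
n=19: L (options 17(W), 15(W) are all W)
n=20: W (go to 18, an L position)
n=21: W (go to 19, an L position)
n=22: W (go to 18, an L position)
n=23: W (go to 19, an L position)
n=24: L (options 22(W), 20(W) are all W)
n=25: L (options 23(W), 21(W) are all W)
n=26: W (go to 24, an L position)
n=27: W (go to 25, an L position)
n=28: W (go to 24, an L position)
n=29: W (go to 25, an L position)
n=30: L (options 28(W), 26(W) are all W)
n=31: L (options 29(W), 27(W) are all W)
n=32: W (go to 30, an L position)
L entries with 0 ≤ n ≤ 32: n = 0, 1, 6, 7, 12, 13, 18, 19, 24, 25, 30, 31; that makes 12.

12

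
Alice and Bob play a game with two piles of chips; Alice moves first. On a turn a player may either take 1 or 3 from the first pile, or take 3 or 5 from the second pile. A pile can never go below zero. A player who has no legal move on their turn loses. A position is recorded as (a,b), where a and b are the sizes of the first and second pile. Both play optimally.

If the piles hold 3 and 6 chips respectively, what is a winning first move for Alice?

Move to (3,3).

Label each position W (a win for the player to move) or L (a loss). A position with no legal move is L; any other position is W exactly when some move reaches an L, and L when every move reaches a W.
No move ever increases a pile, so every position that can arise here has a ≤ 3 and b ≤ 6; it is enough to label the cells with 0 ≤ a ≤ 3 and 0 ≤ b ≤ 6.
Every move lowers a or b (never raises either), so fill the grid row by row in increasing a, and left to right within a row: each cell's successors are then already labelled.
      b=0  b=1  b=2  b=3  b=4  b=5  b=6
a=0:    L    L    L    W    W    W    W
a=1:    W    W    W    L    L    L    W
a=2:    L    L    L    W    W    W    W
a=3:    W    W    W    L    L    L    W
Cells with no legal move (terminal, hence L): (0,0), (0,1), (0,2).
The remaining L cells, each justified by listing all of its moves:
(1,3): only reaches (0,3)(W), (1,0)(W), all W → L
(1,4): only reaches (0,4)(W), (1,1)(W), all W → L
(1,5): only reaches (0,5)(W), (1,2)(W), (1,0)(W), all W → L
(2,0): only reaches (1,0)(W), which is W → L
(2,1): only reaches (1,1)(W), which is W → L
(2,2): only reaches (1,2)(W), which is W → L
(3,3): only reaches (2,3)(W), (0,3)(W), (3,0)(W), all W → L
(3,4): only reaches (2,4)(W), (0,4)(W), (3,1)(W), all W → L
(3,5): only reaches (2,5)(W), (0,5)(W), (3,2)(W), (3,0)(W), all W → L
Every other cell has at least one move into one of the L cells above, so it is W.
From (3,6), the L positions reachable in one move are: (3,3).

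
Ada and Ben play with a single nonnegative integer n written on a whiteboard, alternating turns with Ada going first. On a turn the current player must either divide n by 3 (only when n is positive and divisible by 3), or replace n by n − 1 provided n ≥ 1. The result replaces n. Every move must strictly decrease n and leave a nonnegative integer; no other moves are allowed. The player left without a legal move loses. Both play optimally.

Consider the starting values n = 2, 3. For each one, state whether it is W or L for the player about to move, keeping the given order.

2: L, 3: W

Compute win/loss labels from the base case upward. A position with no move is L. Any other position is W if it can reach an L in one move, else L.
n=0: no move → L
n=1: can move to 0, which is L ⇒ W
n=2: the only move is to 1(W), a W ⇒ L
n=3: can move to 2, which is L ⇒ W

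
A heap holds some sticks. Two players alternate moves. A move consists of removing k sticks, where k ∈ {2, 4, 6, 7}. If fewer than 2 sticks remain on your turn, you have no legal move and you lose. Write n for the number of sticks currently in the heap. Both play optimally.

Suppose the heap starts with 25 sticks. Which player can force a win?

The first player wins.

Label each position W (a win for the player to move) or L (a loss). A position with no legal move is L; any other position is W exactly when some move reaches an L, and L when every move reaches a W.
n=0: no move → L
n=1: no move → L
n=2: reaches L-position 0 → W
n=3: reaches L-position 1 → W
n=4: reaches L-position 0 → W
n=5: reaches L-position 1 → W
n=6: reaches L-position 0 → W
n=7: reaches L-position 1 → W
n=8: reaches L-position 1 → W
n=9: only reaches 7(W), 5(W), 3(W), 2(W), all W → L
n=10: only reaches 8(W), 6(W), 4(W), 3(W), all W → L
n=11: reaches L-position 9 → W
n=12: reaches L-position 10 → W
n=13: reaches L-position 9 → W
n=14: reaches L-position 10 → W
n=15: reaches L-position 9 → W
n=16: reaches L-position 10 → W
n=17: reaches L-position 10 → W
n=18: only reaches 16(W), 14(W), 12(W), 11(W), all W → L
n=19: only reaches 17(W), 15(W), 13(W), 12(W), all W → L
n=20: reaches L-position 18 → W
n=21: reaches L-position 19 → W
n=22: reaches L-position 18 → W
n=23: reaches L-position 19 → W
n=24: reaches L-position 18 → W
n=25: reaches L-position 19 → W
From 25 the player to move can remove 6, leaving 19, reaching an L position.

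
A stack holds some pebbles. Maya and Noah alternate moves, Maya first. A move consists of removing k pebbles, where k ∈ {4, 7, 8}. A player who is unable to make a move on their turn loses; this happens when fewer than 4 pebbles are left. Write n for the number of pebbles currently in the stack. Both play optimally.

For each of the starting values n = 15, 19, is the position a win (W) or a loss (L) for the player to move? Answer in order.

15: L, 19: W

Label each position W (a win for the player to move) or L (a loss). A position with no legal move is L; any other position is W exactly when some move reaches an L, and L when every move reaches a W.
n=0: no move → L
n=1: no move → L
n=2: no move → L
n=3: no move → L
n=4: W (go to 0, an L position)
n=5: W (go to 1, an L position)
n=6: W (go to 2, an L position)
n=7: W (go to 3, an L position)
n=8: W (go to 1, an L position)
n=9: W (go to 2, an L position)
n=10: W (go to 3, an L position)
n=11: W (go to 3, an L position)
n=12: L (options 8(W), 5(W), 4(W) are all W)
n=13: L (options 9(W), 6(W), 5(W) are all W)
n=14: L (options 10(W), 7(W), 6(W) are all W)
n=15: L (options 11(W), 8(W), 7(W) are all W)
n=16: W (go to 12, an L position)
n=17: W (go to 13, an L position)
n=18: W (go to 14, an L position)
n=19: W (go to 15, an L position)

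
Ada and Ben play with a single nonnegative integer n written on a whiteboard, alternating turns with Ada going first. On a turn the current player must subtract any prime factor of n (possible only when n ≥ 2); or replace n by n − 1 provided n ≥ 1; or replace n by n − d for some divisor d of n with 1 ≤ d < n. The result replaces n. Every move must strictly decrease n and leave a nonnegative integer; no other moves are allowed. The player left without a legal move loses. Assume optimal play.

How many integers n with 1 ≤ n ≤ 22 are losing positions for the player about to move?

Work bottom-up. With no move the player to move loses. Otherwise the position is W if at least one move leads to an L position for the opponent, and L if every move leads to a W.
n=0: no move → L
n=1: reaches L-position 0 → W
n=2: reaches L-position 0 → W
n=3: reaches L-position 0 → W
n=4: only reaches 2(W), 3(W), all W → L
n=5: reaches L-position 0 → W
n=6: reaches L-position 4 → W
n=7: reaches L-position 0 → W
n=8: reaches L-position 4 → W
n=9: only reaches 6(W), 8(W), all W → L
n=10: reaches L-position 9 → W
n=11: reaches L-position 0 → W
n=12: reaches L-position 9 → W
n=13: reaches L-position 0 → W
n=14: only reaches 7(W), 12(W), 13(W), all W → L
n=15: reaches L-position 14 → W
n=16: reaches L-position 14 → W
n=17: reaches L-position 0 → W
n=18: reaches L-position 9 → W
n=19: reaches L-position 0 → W
n=20: only reaches 10(W), 15(W), 16(W), 18(W), 19(W), all W → L
n=21: reaches L-position 14 → W
n=22: reaches L-position 20 → W
L entries with 1 ≤ n ≤ 22 (n=0 is outside the asked range and is not counted): n = 4, 9, 14, 20; that makes 4.

4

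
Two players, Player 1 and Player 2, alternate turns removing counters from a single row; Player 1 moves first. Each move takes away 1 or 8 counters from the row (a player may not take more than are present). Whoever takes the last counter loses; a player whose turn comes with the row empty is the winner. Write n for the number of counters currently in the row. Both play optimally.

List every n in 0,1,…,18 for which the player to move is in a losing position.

Build the W/L table. Terminal = W. A non-terminal position is W if it has a move to some L; otherwise it is L.
n=0: no move; the opponent has just taken the last counter and therefore loses → W
n=1: only reaches 0(W), which is W → L
n=2: reaches L-position 1 → W
n=3: only reaches 2(W), which is W → L
n=4: reaches L-position 3 → W
n=5: only reaches 4(W), which is W → L
n=6: reaches L-position 5 → W
n=7: only reaches 6(W), which is W → L
n=8: reaches L-position 7 → W
n=9: reaches L-position 1 → W
n=10: only reaches 9(W), 2(W), all W → L
n=11: reaches L-position 10 → W
n=12: only reaches 11(W), 4(W), all W → L
n=13: reaches L-position 12 → W
n=14: only reaches 13(W), 6(W), all W → L
n=15: reaches L-position 14 → W
n=16: only reaches 15(W), 8(W), all W → L
n=17: reaches L-position 16 → W
n=18: reaches L-position 10 → W
The losing starting values of n are exactly the entries labelled L in this table (8 of them).

1, 3, 5, 7, 10, 12, 14, 16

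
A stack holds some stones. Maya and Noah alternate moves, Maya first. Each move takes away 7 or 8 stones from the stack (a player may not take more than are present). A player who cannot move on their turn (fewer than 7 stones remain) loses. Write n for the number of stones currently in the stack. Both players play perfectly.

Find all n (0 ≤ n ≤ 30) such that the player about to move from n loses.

Work bottom-up. With no move the player to move loses. Otherwise the position is W if at least one move leads to an L position for the opponent, and L if every move leads to a W.
n=0: no move → L
n=1: no move → L
n=2: no move → L
n=3: no move → L
n=4: no move → L
n=5: no move → L
n=6: no move → L
n=7: reaches L-position 0 → W
n=8: reaches L-position 1 → W
n=9: reaches L-position 2 → W
n=10: reaches L-position 3 → W
n=11: reaches L-position 4 → W
n=12: reaches L-position 5 → W
n=13: reaches L-position 6 → W
n=14: reaches L-position 6 → W
n=15: only reaches 8(W), 7(W), all W → L
n=16: only reaches 9(W), 8(W), all W → L
n=17: only reaches 10(W), 9(W), all W → L
n=18: only reaches 11(W), 10(W), all W → L
n=19: only reaches 12(W), 11(W), all W → L
n=20: only reaches 13(W), 12(W), all W → L
n=21: only reaches 14(W), 13(W), all W → L
n=22: reaches L-position 15 → W
n=23: reaches L-position 16 → W
n=24: reaches L-position 17 → W
n=25: reaches L-position 18 → W
n=26: reaches L-position 19 → W
n=27: reaches L-position 20 → W
n=28: reaches L-position 21 → W
n=29: reaches L-position 21 → W
n=30: only reaches 23(W), 22(W), all W → L
Reading off the rows marked L gives the requested list; there are 15 such values of n.

0, 1, 2, 3, 4, 5, 6, 15, 16, 17, 18, 19, 20, 21, 30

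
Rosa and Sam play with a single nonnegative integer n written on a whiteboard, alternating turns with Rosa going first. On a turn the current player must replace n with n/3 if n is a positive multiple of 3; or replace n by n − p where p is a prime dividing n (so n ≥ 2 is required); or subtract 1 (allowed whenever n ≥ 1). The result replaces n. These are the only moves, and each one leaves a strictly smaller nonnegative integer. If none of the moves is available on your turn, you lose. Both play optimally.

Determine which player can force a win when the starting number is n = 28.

Rosa wins.

Positions with no move are L. A position that does have a move is losing for the player to move precisely when every available move leads to a winning position for the opponent. Fill in the labels:
n=0: no move → L
n=1: can move to 0, which is L ⇒ W
n=2: can move to 0, which is L ⇒ W
n=3: can move to 0, which is L ⇒ W
n=4: moves to 2(W), 3(W); every one is W ⇒ L
n=5: can move to 0, which is L ⇒ W
n=6: can move to 4, which is L ⇒ W
n=7: can move to 0, which is L ⇒ W
n=8: moves to 6(W), 7(W); every one is W ⇒ L
n=9: can move to 8, which is L ⇒ W
n=10: can move to 8, which is L ⇒ W
n=11: can move to 0, which is L ⇒ W
n=12: can move to 4, which is L ⇒ W
n=13: can move to 0, which is L ⇒ W
n=14: moves to 7(W), 12(W), 13(W); every one is W ⇒ L
n=15: can move to 14, which is L ⇒ W
n=16: can move to 14, which is L ⇒ W
n=17: can move to 0, which is L ⇒ W
n=18: moves to 6(W), 15(W), 16(W), 17(W); every one is W ⇒ L
n=19: can move to 0, which is L ⇒ W
n=20: can move to 18, which is L ⇒ W
n=21: can move to 14, which is L ⇒ W
n=22: moves to 11(W), 20(W), 21(W); every one is W ⇒ L
n=23: can move to 0, which is L ⇒ W
n=24: can move to 8, which is L ⇒ W
n=25: moves to 20(W), 24(W); every one is W ⇒ L
n=26: can move to 25, which is L ⇒ W
n=27: moves to 9(W), 24(W), 26(W); every one is W ⇒ L
n=28: can move to 27, which is L ⇒ W
The starting position 28 is W: Rosa should move to 27, handing over an L position.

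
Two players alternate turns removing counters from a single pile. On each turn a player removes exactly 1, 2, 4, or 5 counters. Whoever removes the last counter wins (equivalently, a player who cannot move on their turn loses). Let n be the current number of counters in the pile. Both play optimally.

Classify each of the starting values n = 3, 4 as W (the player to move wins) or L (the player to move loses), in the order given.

Build the W/L table. Terminal = L. A non-terminal position is W if it has a move to some L; otherwise it is L.
n=0: no move → L
n=1: can move to 0, which is L ⇒ W
n=2: can move to 0, which is L ⇒ W
n=3: moves to 2(W), 1(W); every one is W ⇒ L
n=4: can move to 3, which is L ⇒ W

3: L, 4: W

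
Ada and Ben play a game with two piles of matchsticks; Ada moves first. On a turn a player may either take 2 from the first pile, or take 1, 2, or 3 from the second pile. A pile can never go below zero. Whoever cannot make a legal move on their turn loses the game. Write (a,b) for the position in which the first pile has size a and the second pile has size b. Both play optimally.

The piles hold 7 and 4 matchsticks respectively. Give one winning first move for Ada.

Compute win/loss labels from the base case upward. A position with no move is L. Any other position is W if it can reach an L in one move, else L.
No move ever increases a pile, so every position that can arise here has a ≤ 7 and b ≤ 4; it is enough to label the cells with 0 ≤ a ≤ 7 and 0 ≤ b ≤ 4.
Every move lowers a or b (never raises either), so fill the grid row by row in increasing a, and left to right within a row: each cell's successors are then already labelled.
      b=0  b=1  b=2  b=3  b=4
a=0:    L    W    W    W    L
a=1:    L    W    W    W    L
a=2:    W    L    W    W    W
a=3:    W    L    W    W    W
a=4:    L    W    W    W    L
a=5:    L    W    W    W    L
a=6:    W    L    W    W    W
a=7:    W    L    W    W    W
Cells with no legal move (terminal, hence L): (0,0), (1,0).
The remaining L cells, each justified by listing all of its moves:
(0,4): L (options (0,3)(W), (0,2)(W), (0,1)(W) are all W)
(1,4): L (options (1,3)(W), (1,2)(W), (1,1)(W) are all W)
(2,1): L (options (0,1)(W), (2,0)(W) are all W)
(3,1): L (options (1,1)(W), (3,0)(W) are all W)
(4,0): L (sole option (2,0)(W) is W)
(4,4): L (options (2,4)(W), (4,3)(W), (4,2)(W), (4,1)(W) are all W)
(5,0): L (sole option (3,0)(W) is W)
(5,4): L (options (3,4)(W), (5,3)(W), (5,2)(W), (5,1)(W) are all W)
(6,1): L (options (4,1)(W), (6,0)(W) are all W)
(7,1): L (options (5,1)(W), (7,0)(W) are all W)
Every other cell has at least one move into one of the L cells above, so it is W.
From (7,4), the L positions reachable in one move are: (5,4), (7,1). Any move reaching one of these is winning.

Move to (5,4).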